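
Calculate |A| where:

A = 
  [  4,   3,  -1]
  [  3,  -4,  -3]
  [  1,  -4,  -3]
Cofactor expansion along row 1:
det(A) = (4)·((-4)(-3) - (-3)(-4)) - (3)·((3)(-3) - (-3)(1)) + (-1)·((3)(-4) - (-4)(1))
  = (4)(0) - (3)(-6) + (-1)(-8)
  = 26

det(A) = 26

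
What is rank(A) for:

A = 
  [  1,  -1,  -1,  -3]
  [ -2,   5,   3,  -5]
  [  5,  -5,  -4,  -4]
rank(A) = 3

Row reduce:
R2 → R2 + (2)·R1
R3 → R3 - (5)·R1
REF = 
  [  1,  -1,  -1,  -3]
  [  0,   3,   1, -11]
  [  0,   0,   1,  11]
Pivot columns: 1, 2, 3 → 3 pivots.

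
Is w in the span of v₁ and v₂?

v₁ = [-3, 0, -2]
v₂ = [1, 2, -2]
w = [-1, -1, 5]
No

Form the augmented matrix and row-reduce:
[v₁|v₂|w] = 
  [ -3,   1,  -1]
  [  0,   2,  -1]
  [ -2,  -2,   5]
R3 → R3 - (2/3)·R1
R3 → R3 + (4/3)·R2
REF = 
  [  -3,    1,   -1]
  [   0,    2,   -1]
  [   0,    0, 13/3]

Row 3 reads [0 0 | 13/3], i.e. 0 = 13/3, so the system is inconsistent and w ∉ span{v₁, v₂}.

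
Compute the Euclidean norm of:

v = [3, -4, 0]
5

||v||₂ = √((3)² + (-4)² + (0)²) = √25 = 5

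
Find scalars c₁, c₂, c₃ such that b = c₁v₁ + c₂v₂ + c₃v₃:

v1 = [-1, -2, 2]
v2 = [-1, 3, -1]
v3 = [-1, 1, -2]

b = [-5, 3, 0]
c1 = 2, c2 = 2, c3 = 1

b = 2·v1 + 2·v2 + 1·v3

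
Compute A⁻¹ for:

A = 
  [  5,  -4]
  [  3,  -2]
det(A) = (5)(-2) - (-4)(3) = 2
For a 2×2 matrix, A⁻¹ = (1/det(A)) · [[d, -b], [-c, a]]
    = (1/2) · [[-2, 4], [-3, 5]]

A⁻¹ = 
  [  -1,    2]
  [-3/2,  5/2]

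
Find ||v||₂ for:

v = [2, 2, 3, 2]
4.583

||v||₂ = √((2)² + (2)² + (3)² + (2)²) = √21 = 4.583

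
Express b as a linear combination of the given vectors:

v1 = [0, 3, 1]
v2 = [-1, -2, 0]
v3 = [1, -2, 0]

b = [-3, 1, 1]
c1 = 1, c2 = 2, c3 = -1

b = 1·v1 + 2·v2 + -1·v3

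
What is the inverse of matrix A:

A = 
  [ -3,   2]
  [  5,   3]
det(A) = (-3)(3) - (2)(5) = -19
For a 2×2 matrix, A⁻¹ = (1/det(A)) · [[d, -b], [-c, a]]
    = (-1/19) · [[3, -2], [-5, -3]]

A⁻¹ = 
  [-3/19,  2/19]
  [ 5/19,  3/19]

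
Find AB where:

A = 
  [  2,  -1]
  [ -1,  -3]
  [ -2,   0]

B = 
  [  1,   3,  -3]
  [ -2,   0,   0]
AB = 
  [  4,   6,  -6]
  [  5,  -3,   3]
  [ -2,  -6,   6]

A is 3×2 and B is 2×3, so AB is 3×3. Each entry is (row of A)·(column of B):
AB[1,1] = (2)(1) + (-1)(-2) = 4
AB[1,2] = (2)(3) + (-1)(0) = 6
AB[1,3] = (2)(-3) + (-1)(0) = -6
AB[2,1] = (-1)(1) + (-3)(-2) = 5
AB[2,2] = (-1)(3) + (-3)(0) = -3
AB[2,3] = (-1)(-3) + (-3)(0) = 3
AB[3,1] = (-2)(1) + (0)(-2) = -2
AB[3,2] = (-2)(3) + (0)(0) = -6
AB[3,3] = (-2)(-3) + (0)(0) = 6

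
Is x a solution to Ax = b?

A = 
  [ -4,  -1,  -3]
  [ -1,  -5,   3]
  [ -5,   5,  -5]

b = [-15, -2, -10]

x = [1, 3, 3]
No

Ax = [-16, -7, -5] ≠ b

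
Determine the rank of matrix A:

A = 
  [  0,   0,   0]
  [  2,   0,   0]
rank(A) = 1

Row reduce:
Swap R1 ↔ R2
REF = 
  [  2,   0,   0]
  [  0,   0,   0]
Pivot columns: 1 → 1 pivot.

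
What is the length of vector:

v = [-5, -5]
7.071

||v||₂ = √((-5)² + (-5)²) = √50 = 7.071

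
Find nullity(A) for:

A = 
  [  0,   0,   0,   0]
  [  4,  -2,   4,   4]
nullity(A) = 3

Row reduce:
Swap R1 ↔ R2
REF = 
  [  4,  -2,   4,   4]
  [  0,   0,   0,   0]
Pivot columns: 1 → 1 pivot.
rank(A) = 1, so nullity(A) = 4 - 1 = 3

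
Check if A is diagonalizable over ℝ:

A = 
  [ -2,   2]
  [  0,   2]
Yes

tr(A) = 0, det(A) = -4
Characteristic polynomial: λ² - tr(A)λ + det(A) = λ² - 4
λ² - 4 = (λ + 2)(λ - 2)
Eigenvalues: 2, -2
λ=-2: alg. mult. = 1, geom. mult. = 2 - rank(A - (-2)I) = 2 - 1 = 1
λ=2: alg. mult. = 1, geom. mult. = 2 - rank(A - (2)I) = 2 - 1 = 1
Sum of geometric multiplicities equals n, so A has n independent eigenvectors.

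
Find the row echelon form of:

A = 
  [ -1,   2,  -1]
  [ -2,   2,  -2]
Row operations:
R2 → R2 - (2)·R1

Resulting echelon form:
REF = 
  [ -1,   2,  -1]
  [  0,  -2,   0]

Rank = 2 (number of non-zero pivot rows).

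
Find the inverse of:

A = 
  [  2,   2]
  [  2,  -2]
det(A) = (2)(-2) - (2)(2) = -8
For a 2×2 matrix, A⁻¹ = (1/det(A)) · [[d, -b], [-c, a]]
    = (-1/8) · [[-2, -2], [-2, 2]]

A⁻¹ = 
  [ 1/4,  1/4]
  [ 1/4, -1/4]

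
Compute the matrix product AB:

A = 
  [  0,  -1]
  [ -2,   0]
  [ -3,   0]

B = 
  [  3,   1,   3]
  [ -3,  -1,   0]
A is 3×2 and B is 2×3, so AB is 3×3. Each entry is (row of A)·(column of B):
AB[1,1] = (0)(3) + (-1)(-3) = 3
AB[1,2] = (0)(1) + (-1)(-1) = 1
AB[1,3] = (0)(3) + (-1)(0) = 0
AB[2,1] = (-2)(3) + (0)(-3) = -6
AB[2,2] = (-2)(1) + (0)(-1) = -2
AB[2,3] = (-2)(3) + (0)(0) = -6
AB[3,1] = (-3)(3) + (0)(-3) = -9
AB[3,2] = (-3)(1) + (0)(-1) = -3
AB[3,3] = (-3)(3) + (0)(0) = -9

AB = 
  [  3,   1,   0]
  [ -6,  -2,  -6]
  [ -9,  -3,  -9]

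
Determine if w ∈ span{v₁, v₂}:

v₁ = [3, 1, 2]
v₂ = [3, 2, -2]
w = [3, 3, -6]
Yes

Form the augmented matrix and row-reduce:
[v₁|v₂|w] = 
  [  3,   3,   3]
  [  1,   2,   3]
  [  2,  -2,  -6]
R2 → R2 - (1/3)·R1
R3 → R3 - (2/3)·R1
R3 → R3 + (4)·R2
REF = 
  [  3,   3,   3]
  [  0,   1,   2]
  [  0,   0,   0]

No row of the form [0 0 | nonzero], so the system is consistent. Back-substitution gives c₁ = -1, c₂ = 2: w = (-1)·v₁ + (2)·v₂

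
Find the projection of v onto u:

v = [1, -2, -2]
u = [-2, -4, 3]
proj_u(v) = [0, 0, 0]

v·u = (1)(-2) + (-2)(-4) + (-2)(3) = 0
u·u = (-2)² + (-4)² + (3)² = 29
proj_u(v) = (v·u / u·u) × u = (0/29) × u = (0) × u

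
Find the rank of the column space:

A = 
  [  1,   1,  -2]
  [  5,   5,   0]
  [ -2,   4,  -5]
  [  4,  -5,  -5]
Row reduce:
R2 → R2 - (5)·R1
R3 → R3 + (2)·R1
R4 → R4 - (4)·R1
Swap R2 ↔ R3
R4 → R4 + (3/2)·R2
R4 → R4 + (21/20)·R3
REF = 
  [  1,   1,  -2]
  [  0,   6,  -9]
  [  0,   0,  10]
  [  0,   0,   0]
Pivot columns: 1, 2, 3 → 3 pivots.
dim(Col(A)) = number of pivot columns = 3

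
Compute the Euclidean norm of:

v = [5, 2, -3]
6.164

||v||₂ = √((5)² + (2)² + (-3)²) = √38 = 6.164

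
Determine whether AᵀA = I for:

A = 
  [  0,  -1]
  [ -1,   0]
Yes

AᵀA = 
  [  1,   0]
  [  0,   1]
= I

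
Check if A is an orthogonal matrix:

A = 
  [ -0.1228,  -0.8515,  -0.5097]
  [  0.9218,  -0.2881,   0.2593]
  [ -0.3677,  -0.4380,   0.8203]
Yes

AᵀA = 
  [  1,   0,   0]
  [  0,   0.9999,   0]
  [  0,   0,   0.9999]
≈ I (equal to I up to the 4-dp rounding of the entries)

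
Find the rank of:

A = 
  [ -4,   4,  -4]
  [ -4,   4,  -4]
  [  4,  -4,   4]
rank(A) = 1

Row reduce:
R2 → R2 - (1)·R1
R3 → R3 + (1)·R1
REF = 
  [ -4,   4,  -4]
  [  0,   0,   0]
  [  0,   0,   0]
Pivot columns: 1 → 1 pivot.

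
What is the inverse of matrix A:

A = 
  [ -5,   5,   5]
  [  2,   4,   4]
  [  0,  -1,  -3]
det(A) = (-5)·((4)(-3) - (4)(-1)) - (5)·((2)(-3) - (4)(0)) + (5)·((2)(-1) - (4)(0))
  = (-5)(-8) - (5)(-6) + (5)(-2)
  = 60
det(A) = 60 ≠ 0, so A is invertible.

Cofactors Cᵢⱼ = (-1)ⁱ⁺ʲ·Mᵢⱼ:
C = 
  [ -8,   6,  -2]
  [ 10,  15,  -5]
  [  0,  30, -30]

adj(A) = Cᵀ:
adj(A) = 
  [ -8,  10,   0]
  [  6,  15,  30]
  [ -2,  -5, -30]

A⁻¹ = (1/60) · adj(A):
A⁻¹ = 
  [-2/15,   1/6,     0]
  [ 1/10,   1/4,   1/2]
  [-1/30, -1/12,  -1/2]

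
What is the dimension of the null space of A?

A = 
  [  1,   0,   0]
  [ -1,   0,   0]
nullity(A) = 2

Row reduce:
R2 → R2 + (1)·R1
REF = 
  [  1,   0,   0]
  [  0,   0,   0]
Pivot columns: 1 → 1 pivot.
rank(A) = 1, so nullity(A) = 3 - 1 = 2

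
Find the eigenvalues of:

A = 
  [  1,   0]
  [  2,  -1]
tr(A) = 0, det(A) = -1
Characteristic polynomial: λ² - tr(A)λ + det(A) = λ² - 1
λ² - 1 = (λ + 1)(λ - 1)

λ = 1, -1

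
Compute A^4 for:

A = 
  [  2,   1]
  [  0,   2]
A^4 = 
  [ 16,  32]
  [  0,  16]

A² = A·A:
A²[1,1] = (2)(2) + (1)(0) = 4
A²[1,2] = (2)(1) + (1)(2) = 4
A²[2,1] = (0)(2) + (2)(0) = 0
A²[2,2] = (0)(1) + (2)(2) = 4
A² = 
  [  4,   4]
  [  0,   4]

A^3 = A^2·A:
A^3[1,1] = (4)(2) + (4)(0) = 8
A^3[1,2] = (4)(1) + (4)(2) = 12
A^3[2,1] = (0)(2) + (4)(0) = 0
A^3[2,2] = (0)(1) + (4)(2) = 8
A^3 = 
  [  8,  12]
  [  0,   8]

A^4 = A^3·A:
A^4[1,1] = (8)(2) + (12)(0) = 16
A^4[1,2] = (8)(1) + (12)(2) = 32
A^4[2,1] = (0)(2) + (8)(0) = 0
A^4[2,2] = (0)(1) + (8)(2) = 16
A^4 = 
  [ 16,  32]
  [  0,  16]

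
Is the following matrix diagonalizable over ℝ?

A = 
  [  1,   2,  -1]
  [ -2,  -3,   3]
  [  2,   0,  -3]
No

Characteristic polynomial: det(λI - A) = λ³ + 5λ² + 9λ - 3
By the rational root theorem any rational root is an integer dividing 3; none of those is a root, so p(λ) has no rational roots and hence (being an irreducible cubic) no repeated roots.
Discriminant of the cubic: Δ = -2064
Δ < 0 ⇒ one real eigenvalue and a complex-conjugate pair: λ ≈ -2.643 + 1.877i, -2.643 - 1.877i, 0.2855
Has complex eigenvalues (not diagonalizable over ℝ).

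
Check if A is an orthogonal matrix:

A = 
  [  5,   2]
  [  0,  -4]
No

AᵀA = 
  [ 25,  10]
  [ 10,  20]
≠ I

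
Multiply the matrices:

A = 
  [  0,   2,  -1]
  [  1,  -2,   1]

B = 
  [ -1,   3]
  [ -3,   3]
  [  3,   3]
AB = 
  [ -9,   3]
  [  8,   0]

A is 2×3 and B is 3×2, so AB is 2×2. Each entry is (row of A)·(column of B):
AB[1,1] = (0)(-1) + (2)(-3) + (-1)(3) = -9
AB[1,2] = (0)(3) + (2)(3) + (-1)(3) = 3
AB[2,1] = (1)(-1) + (-2)(-3) + (1)(3) = 8
AB[2,2] = (1)(3) + (-2)(3) + (1)(3) = 0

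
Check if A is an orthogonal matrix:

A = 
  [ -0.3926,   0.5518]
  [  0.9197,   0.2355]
No

AᵀA = 
  [  1,   0]
  [  0,   0.3599]
≠ I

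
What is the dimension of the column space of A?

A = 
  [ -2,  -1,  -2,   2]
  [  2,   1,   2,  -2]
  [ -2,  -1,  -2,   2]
Row reduce:
R2 → R2 + (1)·R1
R3 → R3 - (1)·R1
REF = 
  [ -2,  -1,  -2,   2]
  [  0,   0,   0,   0]
  [  0,   0,   0,   0]
Pivot columns: 1 → 1 pivot.
dim(Col(A)) = number of pivot columns = 1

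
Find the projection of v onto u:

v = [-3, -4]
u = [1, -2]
proj_u(v) = [1, -2]

v·u = (-3)(1) + (-4)(-2) = 5
u·u = (1)² + (-2)² = 5
proj_u(v) = (v·u / u·u) × u = (5/5) × u = (1) × u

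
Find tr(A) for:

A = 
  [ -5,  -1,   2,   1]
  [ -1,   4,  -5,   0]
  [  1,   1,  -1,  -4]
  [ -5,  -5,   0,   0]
-2

tr(A) = -5 + 4 + -1 + 0 = -2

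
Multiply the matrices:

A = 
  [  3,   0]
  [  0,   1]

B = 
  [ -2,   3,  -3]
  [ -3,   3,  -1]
AB = 
  [ -6,   9,  -9]
  [ -3,   3,  -1]

A is 2×2 and B is 2×3, so AB is 2×3. Each entry is (row of A)·(column of B):
AB[1,1] = (3)(-2) + (0)(-3) = -6
AB[1,2] = (3)(3) + (0)(3) = 9
AB[1,3] = (3)(-3) + (0)(-1) = -9
AB[2,1] = (0)(-2) + (1)(-3) = -3
AB[2,2] = (0)(3) + (1)(3) = 3
AB[2,3] = (0)(-3) + (1)(-1) = -1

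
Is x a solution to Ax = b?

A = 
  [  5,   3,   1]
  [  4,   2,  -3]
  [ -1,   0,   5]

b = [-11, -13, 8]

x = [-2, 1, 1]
No

Ax = [-6, -9, 7] ≠ b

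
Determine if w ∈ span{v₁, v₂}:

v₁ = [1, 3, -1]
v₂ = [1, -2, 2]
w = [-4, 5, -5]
No

Form the augmented matrix and row-reduce:
[v₁|v₂|w] = 
  [  1,   1,  -4]
  [  3,  -2,   5]
  [ -1,   2,  -5]
R2 → R2 - (3)·R1
R3 → R3 + (1)·R1
R3 → R3 + (3/5)·R2
REF = 
  [  1,   1,  -4]
  [  0,  -5,  17]
  [  0,   0, 6/5]

Row 3 reads [0 0 | 6/5], i.e. 0 = 6/5, so the system is inconsistent and w ∉ span{v₁, v₂}.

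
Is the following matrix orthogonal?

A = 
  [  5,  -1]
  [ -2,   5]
No

AᵀA = 
  [ 29, -15]
  [-15,  26]
≠ I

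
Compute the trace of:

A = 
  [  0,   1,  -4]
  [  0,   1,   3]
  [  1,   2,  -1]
0

tr(A) = 0 + 1 + -1 = 0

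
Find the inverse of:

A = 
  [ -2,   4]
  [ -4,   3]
det(A) = (-2)(3) - (4)(-4) = 10
For a 2×2 matrix, A⁻¹ = (1/det(A)) · [[d, -b], [-c, a]]
    = (1/10) · [[3, -4], [4, -2]]

A⁻¹ = 
  [3/10, -2/5]
  [ 2/5, -1/5]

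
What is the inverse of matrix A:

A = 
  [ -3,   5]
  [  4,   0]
det(A) = (-3)(0) - (5)(4) = -20
For a 2×2 matrix, A⁻¹ = (1/det(A)) · [[d, -b], [-c, a]]
    = (-1/20) · [[0, -5], [-4, -3]]

A⁻¹ = 
  [   0,  1/4]
  [ 1/5, 3/20]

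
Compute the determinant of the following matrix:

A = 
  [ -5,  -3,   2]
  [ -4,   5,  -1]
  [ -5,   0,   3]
-76

Cofactor expansion along row 1:
det(A) = (-5)·((5)(3) - (-1)(0)) - (-3)·((-4)(3) - (-1)(-5)) + (2)·((-4)(0) - (5)(-5))
  = (-5)(15) - (-3)(-17) + (2)(25)
  = -76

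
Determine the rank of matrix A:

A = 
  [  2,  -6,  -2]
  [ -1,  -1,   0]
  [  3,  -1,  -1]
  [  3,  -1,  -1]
rank(A) = 2

Row reduce:
R2 → R2 + (1/2)·R1
R3 → R3 - (3/2)·R1
R4 → R4 - (3/2)·R1
R3 → R3 + (2)·R2
R4 → R4 + (2)·R2
REF = 
  [  2,  -6,  -2]
  [  0,  -4,  -1]
  [  0,   0,   0]
  [  0,   0,   0]
Pivot columns: 1, 2 → 2 pivots.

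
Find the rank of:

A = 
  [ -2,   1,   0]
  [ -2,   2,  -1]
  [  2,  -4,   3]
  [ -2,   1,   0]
Row reduce:
R2 → R2 - (1)·R1
R3 → R3 + (1)·R1
R4 → R4 - (1)·R1
R3 → R3 + (3)·R2
REF = 
  [ -2,   1,   0]
  [  0,   1,  -1]
  [  0,   0,   0]
  [  0,   0,   0]
Pivot columns: 1, 2 → 2 pivots.

rank(A) = 2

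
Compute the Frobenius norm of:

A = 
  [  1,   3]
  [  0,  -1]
||A||_F = 3.317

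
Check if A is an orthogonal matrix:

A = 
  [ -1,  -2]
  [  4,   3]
No

AᵀA = 
  [ 17,  14]
  [ 14,  13]
≠ I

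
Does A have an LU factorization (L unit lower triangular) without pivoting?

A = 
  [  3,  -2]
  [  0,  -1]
Yes.
A[1,1] = 3 ≠ 0, so Gaussian elimination proceeds without a row swap: multiplier ℓ₂₁ = (0)/(3) = 0, and U[2,2] = -1 - (0)(-2) = -1.
L = 
  [  1,   0]
  [  0,   1]
U = 
  [  3,  -2]
  [  0,  -1]
Check row 2 of LU: [(0)(3), (0)(-2) + (-1)] = [0, -1] = row 2 of A ✓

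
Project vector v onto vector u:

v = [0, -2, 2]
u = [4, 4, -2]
v·u = (0)(4) + (-2)(4) + (2)(-2) = -12
u·u = (4)² + (4)² + (-2)² = 36
proj_u(v) = (v·u / u·u) × u = (-12/36) × u = (-1/3) × u

proj_u(v) = [-4/3, -4/3, 2/3]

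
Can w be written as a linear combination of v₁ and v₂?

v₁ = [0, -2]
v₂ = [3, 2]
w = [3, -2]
Yes

Form the augmented matrix and row-reduce:
[v₁|v₂|w] = 
  [  0,   3,   3]
  [ -2,   2,  -2]
Swap R1 ↔ R2
REF = 
  [ -2,   2,  -2]
  [  0,   3,   3]

No row of the form [0 0 | nonzero], so the system is consistent. Back-substitution gives c₁ = 2, c₂ = 1: w = (2)·v₁ + (1)·v₂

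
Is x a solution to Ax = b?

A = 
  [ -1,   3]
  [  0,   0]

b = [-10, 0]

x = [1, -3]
Yes

Ax = [-10, 0] = b ✓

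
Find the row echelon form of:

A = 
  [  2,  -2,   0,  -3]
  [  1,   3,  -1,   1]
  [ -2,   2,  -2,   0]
Row operations:
R2 → R2 - (1/2)·R1
R3 → R3 + (1)·R1

Resulting echelon form:
REF = 
  [  2,  -2,   0,  -3]
  [  0,   4,  -1, 5/2]
  [  0,   0,  -2,  -3]

Rank = 3 (number of non-zero pivot rows).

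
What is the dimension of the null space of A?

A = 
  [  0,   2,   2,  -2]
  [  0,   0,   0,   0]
nullity(A) = 3

Row reduce:
(no row operations needed)
REF = 
  [  0,   2,   2,  -2]
  [  0,   0,   0,   0]
Pivot columns: 2 → 1 pivot.
rank(A) = 1, so nullity(A) = 4 - 1 = 3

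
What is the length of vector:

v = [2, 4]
4.472

||v||₂ = √((2)² + (4)²) = √20 = 4.472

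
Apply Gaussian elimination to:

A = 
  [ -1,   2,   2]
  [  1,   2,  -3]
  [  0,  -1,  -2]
Row operations:
R2 → R2 + (1)·R1
R3 → R3 + (1/4)·R2

Resulting echelon form:
REF = 
  [  -1,    2,    2]
  [   0,    4,   -1]
  [   0,    0, -9/4]

Rank = 3 (number of non-zero pivot rows).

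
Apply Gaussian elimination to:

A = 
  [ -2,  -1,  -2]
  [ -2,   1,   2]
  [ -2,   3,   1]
Row operations:
R2 → R2 - (1)·R1
R3 → R3 - (1)·R1
R3 → R3 - (2)·R2

Resulting echelon form:
REF = 
  [ -2,  -1,  -2]
  [  0,   2,   4]
  [  0,   0,  -5]

Rank = 3 (number of non-zero pivot rows).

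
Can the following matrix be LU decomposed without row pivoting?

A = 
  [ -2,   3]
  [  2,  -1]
Yes.
A[1,1] = -2 ≠ 0, so Gaussian elimination proceeds without a row swap: multiplier ℓ₂₁ = (2)/(-2) = -1, and U[2,2] = -1 - (-1)(3) = 2.
L = 
  [  1,   0]
  [ -1,   1]
U = 
  [ -2,   3]
  [  0,   2]
Check row 2 of LU: [(-1)(-2), (-1)(3) + 2] = [2, -1] = row 2 of A ✓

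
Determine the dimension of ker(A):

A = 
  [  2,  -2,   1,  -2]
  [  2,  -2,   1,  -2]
nullity(A) = 3

Row reduce:
R2 → R2 - (1)·R1
REF = 
  [  2,  -2,   1,  -2]
  [  0,   0,   0,   0]
Pivot columns: 1 → 1 pivot.
rank(A) = 1, so nullity(A) = 4 - 1 = 3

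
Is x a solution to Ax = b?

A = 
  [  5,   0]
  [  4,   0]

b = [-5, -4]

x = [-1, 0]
Yes

Ax = [-5, -4] = b ✓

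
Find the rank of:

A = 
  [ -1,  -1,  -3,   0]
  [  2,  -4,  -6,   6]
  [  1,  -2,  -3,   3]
rank(A) = 2

Row reduce:
R2 → R2 + (2)·R1
R3 → R3 + (1)·R1
R3 → R3 - (1/2)·R2
REF = 
  [ -1,  -1,  -3,   0]
  [  0,  -6, -12,   6]
  [  0,   0,   0,   0]
Pivot columns: 1, 2 → 2 pivots.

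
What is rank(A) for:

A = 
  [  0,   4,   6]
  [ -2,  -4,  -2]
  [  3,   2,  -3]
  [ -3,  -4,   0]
Row reduce:
Swap R1 ↔ R2
R3 → R3 + (3/2)·R1
R4 → R4 - (3/2)·R1
R3 → R3 + (1)·R2
R4 → R4 - (1/2)·R2
REF = 
  [ -2,  -4,  -2]
  [  0,   4,   6]
  [  0,   0,   0]
  [  0,   0,   0]
Pivot columns: 1, 2 → 2 pivots.

rank(A) = 2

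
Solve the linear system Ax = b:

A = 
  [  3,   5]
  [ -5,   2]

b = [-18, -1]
x = [-1, -3]

Row reduce the augmented matrix [A|b]:
R2 → R2 + (5/3)·R1
REF = 
  [   3,    5,  -18]
  [   0, 31/3,  -31]

Back-substitution:
x₂ = (-31) / (31/3) = -3
x₁ = (-18 - (5)(-3)) / 3 = -1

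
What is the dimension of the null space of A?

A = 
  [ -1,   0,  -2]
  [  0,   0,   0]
nullity(A) = 2

Row reduce:
(no row operations needed)
REF = 
  [ -1,   0,  -2]
  [  0,   0,   0]
Pivot columns: 1 → 1 pivot.
rank(A) = 1, so nullity(A) = 3 - 1 = 2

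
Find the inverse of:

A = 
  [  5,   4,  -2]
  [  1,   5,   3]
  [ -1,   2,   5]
det(A) = (5)·((5)(5) - (3)(2)) - (4)·((1)(5) - (3)(-1)) + (-2)·((1)(2) - (5)(-1))
  = (5)(19) - (4)(8) + (-2)(7)
  = 49
det(A) = 49 ≠ 0, so A is invertible.

Cofactors Cᵢⱼ = (-1)ⁱ⁺ʲ·Mᵢⱼ:
C = 
  [ 19,  -8,   7]
  [-24,  23, -14]
  [ 22, -17,  21]

adj(A) = Cᵀ:
adj(A) = 
  [ 19, -24,  22]
  [ -8,  23, -17]
  [  7, -14,  21]

A⁻¹ = (1/49) · adj(A):
A⁻¹ = 
  [ 19/49, -24/49,  22/49]
  [ -8/49,  23/49, -17/49]
  [   1/7,   -2/7,    3/7]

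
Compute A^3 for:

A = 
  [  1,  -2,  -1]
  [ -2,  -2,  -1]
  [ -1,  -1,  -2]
A^3 = 
  [ -3, -21, -15]
  [-21, -30, -24]
  [-15, -24, -21]

A² = A·A:
A²[1,1] = (1)(1) + (-2)(-2) + (-1)(-1) = 6
A²[1,2] = (1)(-2) + (-2)(-2) + (-1)(-1) = 3
A²[1,3] = (1)(-1) + (-2)(-1) + (-1)(-2) = 3
A²[2,1] = (-2)(1) + (-2)(-2) + (-1)(-1) = 3
A²[2,2] = (-2)(-2) + (-2)(-2) + (-1)(-1) = 9
A²[2,3] = (-2)(-1) + (-2)(-1) + (-1)(-2) = 6
A²[3,1] = (-1)(1) + (-1)(-2) + (-2)(-1) = 3
A²[3,2] = (-1)(-2) + (-1)(-2) + (-2)(-1) = 6
A²[3,3] = (-1)(-1) + (-1)(-1) + (-2)(-2) = 6
A² = 
  [  6,   3,   3]
  [  3,   9,   6]
  [  3,   6,   6]

A^3 = A^2·A:
A^3[1,1] = (6)(1) + (3)(-2) + (3)(-1) = -3
A^3[1,2] = (6)(-2) + (3)(-2) + (3)(-1) = -21
A^3[1,3] = (6)(-1) + (3)(-1) + (3)(-2) = -15
A^3[2,1] = (3)(1) + (9)(-2) + (6)(-1) = -21
A^3[2,2] = (3)(-2) + (9)(-2) + (6)(-1) = -30
A^3[2,3] = (3)(-1) + (9)(-1) + (6)(-2) = -24
A^3[3,1] = (3)(1) + (6)(-2) + (6)(-1) = -15
A^3[3,2] = (3)(-2) + (6)(-2) + (6)(-1) = -24
A^3[3,3] = (3)(-1) + (6)(-1) + (6)(-2) = -21
A^3 = 
  [ -3, -21, -15]
  [-21, -30, -24]
  [-15, -24, -21]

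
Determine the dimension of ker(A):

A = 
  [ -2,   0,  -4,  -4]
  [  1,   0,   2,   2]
nullity(A) = 3

Row reduce:
R2 → R2 + (1/2)·R1
REF = 
  [ -2,   0,  -4,  -4]
  [  0,   0,   0,   0]
Pivot columns: 1 → 1 pivot.
rank(A) = 1, so nullity(A) = 4 - 1 = 3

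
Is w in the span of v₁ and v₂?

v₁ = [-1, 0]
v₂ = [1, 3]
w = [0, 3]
Yes

Form the augmented matrix and row-reduce:
[v₁|v₂|w] = 
  [ -1,   1,   0]
  [  0,   3,   3]
(already in echelon form — no row operations needed)

No row of the form [0 0 | nonzero], so the system is consistent. Back-substitution gives c₁ = 1, c₂ = 1: w = (1)·v₁ + (1)·v₂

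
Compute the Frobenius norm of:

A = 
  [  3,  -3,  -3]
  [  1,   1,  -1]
||A||_F = 5.477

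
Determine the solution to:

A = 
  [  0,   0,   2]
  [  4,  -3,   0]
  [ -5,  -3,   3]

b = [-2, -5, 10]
x = [-2, -1, -1]

Row reduce the augmented matrix [A|b]:
Swap R1 ↔ R2
R3 → R3 + (5/4)·R1
Swap R2 ↔ R3
REF = 
  [    4,    -3,     0,    -5]
  [    0, -27/4,     3,  15/4]
  [    0,     0,     2,    -2]

Back-substitution:
x₃ = (-2) / 2 = -1
x₂ = (15/4 - (3)(-1)) / (-27/4) = -1
x₁ = (-5 - (-3)(-1) - (0)(-1)) / 4 = -2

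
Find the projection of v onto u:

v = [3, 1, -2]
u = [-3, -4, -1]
v·u = (3)(-3) + (1)(-4) + (-2)(-1) = -11
u·u = (-3)² + (-4)² + (-1)² = 26
proj_u(v) = (v·u / u·u) × u = (-11/26) × u

proj_u(v) = [33/26, 22/13, 11/26]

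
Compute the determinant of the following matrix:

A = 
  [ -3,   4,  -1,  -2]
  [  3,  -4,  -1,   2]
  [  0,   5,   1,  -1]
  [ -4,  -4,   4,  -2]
36

Cofactor expansion along row 1: det(A) = a₁₁M₁₁ - a₁₂M₁₂ + a₁₃M₁₃ - a₁₄M₁₄

M₁₁ = det[[-4, -1, 2]; [5, 1, -1]; [-4, 4, -2]]
  = (-4)·((1)(-2) - (-1)(4)) - (-1)·((5)(-2) - (-1)(-4)) + (2)·((5)(4) - (1)(-4))
  = (-4)(2) - (-1)(-14) + (2)(24)
  = 26
M₁₂ = det[[3, -1, 2]; [0, 1, -1]; [-4, 4, -2]]
  = (3)·((1)(-2) - (-1)(4)) - (-1)·((0)(-2) - (-1)(-4)) + (2)·((0)(4) - (1)(-4))
  = (3)(2) - (-1)(-4) + (2)(4)
  = 10
M₁₃ = det[[3, -4, 2]; [0, 5, -1]; [-4, -4, -2]]
  = (3)·((5)(-2) - (-1)(-4)) - (-4)·((0)(-2) - (-1)(-4)) + (2)·((0)(-4) - (5)(-4))
  = (3)(-14) - (-4)(-4) + (2)(20)
  = -18
M₁₄ = det[[3, -4, -1]; [0, 5, 1]; [-4, -4, 4]]
  = (3)·((5)(4) - (1)(-4)) - (-4)·((0)(4) - (1)(-4)) + (-1)·((0)(-4) - (5)(-4))
  = (3)(24) - (-4)(4) + (-1)(20)
  = 68

det(A) = (-3)(26) - (4)(10) + (-1)(-18) - (-2)(68) = 36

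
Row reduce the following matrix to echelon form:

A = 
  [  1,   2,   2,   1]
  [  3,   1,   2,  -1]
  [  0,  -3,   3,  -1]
Row operations:
R2 → R2 - (3)·R1
R3 → R3 - (3/5)·R2

Resulting echelon form:
REF = 
  [   1,    2,    2,    1]
  [   0,   -5,   -4,   -4]
  [   0,    0, 27/5,  7/5]

Rank = 3 (number of non-zero pivot rows).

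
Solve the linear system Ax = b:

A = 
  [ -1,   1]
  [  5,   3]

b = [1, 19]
Row reduce the augmented matrix [A|b]:
R2 → R2 + (5)·R1
REF = 
  [ -1,   1,   1]
  [  0,   8,  24]

Back-substitution:
x₂ = 24 / 8 = 3
x₁ = (1 - (1)(3)) / (-1) = 2

x = [2, 3]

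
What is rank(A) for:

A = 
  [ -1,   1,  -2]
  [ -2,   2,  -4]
rank(A) = 1

Row reduce:
R2 → R2 - (2)·R1
REF = 
  [ -1,   1,  -2]
  [  0,   0,   0]
Pivot columns: 1 → 1 pivot.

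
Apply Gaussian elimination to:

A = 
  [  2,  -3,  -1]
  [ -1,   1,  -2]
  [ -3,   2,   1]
Row operations:
R2 → R2 + (1/2)·R1
R3 → R3 + (3/2)·R1
R3 → R3 - (5)·R2

Resulting echelon form:
REF = 
  [   2,   -3,   -1]
  [   0, -1/2, -5/2]
  [   0,    0,   12]

Rank = 3 (number of non-zero pivot rows).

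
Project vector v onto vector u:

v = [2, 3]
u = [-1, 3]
proj_u(v) = [-7/10, 21/10]

v·u = (2)(-1) + (3)(3) = 7
u·u = (-1)² + (3)² = 10
proj_u(v) = (v·u / u·u) × u = (7/10) × u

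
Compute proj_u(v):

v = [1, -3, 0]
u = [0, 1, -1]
proj_u(v) = [0, -3/2, 3/2]

v·u = (1)(0) + (-3)(1) + (0)(-1) = -3
u·u = (0)² + (1)² + (-1)² = 2
proj_u(v) = (v·u / u·u) × u = (-3/2) × u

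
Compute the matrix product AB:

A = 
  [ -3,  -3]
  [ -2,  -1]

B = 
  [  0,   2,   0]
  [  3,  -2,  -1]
AB = 
  [ -9,   0,   3]
  [ -3,  -2,   1]

A is 2×2 and B is 2×3, so AB is 2×3. Each entry is (row of A)·(column of B):
AB[1,1] = (-3)(0) + (-3)(3) = -9
AB[1,2] = (-3)(2) + (-3)(-2) = 0
AB[1,3] = (-3)(0) + (-3)(-1) = 3
AB[2,1] = (-2)(0) + (-1)(3) = -3
AB[2,2] = (-2)(2) + (-1)(-2) = -2
AB[2,3] = (-2)(0) + (-1)(-1) = 1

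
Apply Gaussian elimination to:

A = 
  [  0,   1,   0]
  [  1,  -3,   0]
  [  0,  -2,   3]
Row operations:
Swap R1 ↔ R2
R3 → R3 + (2)·R2

Resulting echelon form:
REF = 
  [  1,  -3,   0]
  [  0,   1,   0]
  [  0,   0,   3]

Rank = 3 (number of non-zero pivot rows).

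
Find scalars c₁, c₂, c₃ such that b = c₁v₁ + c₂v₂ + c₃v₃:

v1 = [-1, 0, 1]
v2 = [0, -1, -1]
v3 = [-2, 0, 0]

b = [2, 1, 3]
c1 = 2, c2 = -1, c3 = -2

b = 2·v1 + -1·v2 + -2·v3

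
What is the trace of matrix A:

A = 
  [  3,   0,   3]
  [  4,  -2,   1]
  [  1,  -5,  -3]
-2

tr(A) = 3 + -2 + -3 = -2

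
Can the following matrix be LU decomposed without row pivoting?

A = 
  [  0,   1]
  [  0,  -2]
Yes.
The first column is zero, so A is already upper triangular: L = I, U = A.
L = 
  [  1,   0]
  [  0,   1]
U = 
  [  0,   1]
  [  0,  -2]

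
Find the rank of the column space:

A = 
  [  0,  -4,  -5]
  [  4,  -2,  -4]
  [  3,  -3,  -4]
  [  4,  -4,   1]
Row reduce:
Swap R1 ↔ R2
R3 → R3 - (3/4)·R1
R4 → R4 - (1)·R1
R3 → R3 - (3/8)·R2
R4 → R4 - (1/2)·R2
R4 → R4 - (60/7)·R3
REF = 
  [  4,  -2,  -4]
  [  0,  -4,  -5]
  [  0,   0, 7/8]
  [  0,   0,   0]
Pivot columns: 1, 2, 3 → 3 pivots.
dim(Col(A)) = number of pivot columns = 3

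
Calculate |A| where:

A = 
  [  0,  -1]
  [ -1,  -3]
-1

For a 2×2 matrix, det = ad - bc = (0)(-3) - (-1)(-1) = -1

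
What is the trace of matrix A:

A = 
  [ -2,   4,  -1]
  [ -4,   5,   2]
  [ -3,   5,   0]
3

tr(A) = -2 + 5 + 0 = 3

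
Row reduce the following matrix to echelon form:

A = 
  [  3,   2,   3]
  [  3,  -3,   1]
Row operations:
R2 → R2 - (1)·R1

Resulting echelon form:
REF = 
  [  3,   2,   3]
  [  0,  -5,  -2]

Rank = 2 (number of non-zero pivot rows).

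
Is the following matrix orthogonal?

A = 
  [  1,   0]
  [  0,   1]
Yes

AᵀA = 
  [  1,   0]
  [  0,   1]
= I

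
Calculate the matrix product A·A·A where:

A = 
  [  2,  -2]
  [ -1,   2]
A^3 = 
  [ 20, -28]
  [-14,  20]

A² = A·A:
A²[1,1] = (2)(2) + (-2)(-1) = 6
A²[1,2] = (2)(-2) + (-2)(2) = -8
A²[2,1] = (-1)(2) + (2)(-1) = -4
A²[2,2] = (-1)(-2) + (2)(2) = 6
A² = 
  [  6,  -8]
  [ -4,   6]

A^3 = A^2·A:
A^3[1,1] = (6)(2) + (-8)(-1) = 20
A^3[1,2] = (6)(-2) + (-8)(2) = -28
A^3[2,1] = (-4)(2) + (6)(-1) = -14
A^3[2,2] = (-4)(-2) + (6)(2) = 20
A^3 = 
  [ 20, -28]
  [-14,  20]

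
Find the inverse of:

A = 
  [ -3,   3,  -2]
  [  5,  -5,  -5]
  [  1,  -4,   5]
det(A) = (-3)·((-5)(5) - (-5)(-4)) - (3)·((5)(5) - (-5)(1)) + (-2)·((5)(-4) - (-5)(1))
  = (-3)(-45) - (3)(30) + (-2)(-15)
  = 75
det(A) = 75 ≠ 0, so A is invertible.

Cofactors Cᵢⱼ = (-1)ⁱ⁺ʲ·Mᵢⱼ:
C = 
  [-45, -30, -15]
  [ -7, -13,  -9]
  [-25, -25,   0]

adj(A) = Cᵀ:
adj(A) = 
  [-45,  -7, -25]
  [-30, -13, -25]
  [-15,  -9,   0]

A⁻¹ = (1/75) · adj(A):
A⁻¹ = 
  [  -3/5,  -7/75,   -1/3]
  [  -2/5, -13/75,   -1/3]
  [  -1/5,  -3/25,      0]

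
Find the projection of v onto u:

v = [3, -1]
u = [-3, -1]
v·u = (3)(-3) + (-1)(-1) = -8
u·u = (-3)² + (-1)² = 10
proj_u(v) = (v·u / u·u) × u = (-8/10) × u = (-4/5) × u

proj_u(v) = [12/5, 4/5]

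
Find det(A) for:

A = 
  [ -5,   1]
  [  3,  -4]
For a 2×2 matrix, det = ad - bc = (-5)(-4) - (1)(3) = 17

det(A) = 17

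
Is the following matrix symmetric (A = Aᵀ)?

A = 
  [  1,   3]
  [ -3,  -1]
No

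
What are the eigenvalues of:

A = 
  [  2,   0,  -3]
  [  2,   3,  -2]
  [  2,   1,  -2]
λ = 2, (1 + i√7)/2, (1 - i√7)/2  (≈ 2, 0.5 + 1.323i, 0.5 - 1.323i)

Characteristic polynomial: det(λI - A) = λ³ - 3λ² + 4λ - 4
Testing integer divisors of the constant term: p(2) = 0, so (λ - 2) is a factor:
p(λ) = (λ - 2)(λ² - λ + 2)
λ² - λ + 2 = 0  ⇒  λ = (1 ± √((-1)² - 4·(2)))/2 = (1 ± √(-7))/2
  = (1 + i√7)/2,  (1 - i√7)/2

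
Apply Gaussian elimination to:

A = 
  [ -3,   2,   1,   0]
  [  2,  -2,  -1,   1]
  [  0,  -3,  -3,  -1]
Row operations:
R2 → R2 + (2/3)·R1
R3 → R3 - (9/2)·R2

Resulting echelon form:
REF = 
  [   -3,     2,     1,     0]
  [    0,  -2/3,  -1/3,     1]
  [    0,     0,  -3/2, -11/2]

Rank = 3 (number of non-zero pivot rows).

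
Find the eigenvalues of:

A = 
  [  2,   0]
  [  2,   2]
λ = 2, 2

tr(A) = 4, det(A) = 4
Characteristic polynomial: λ² - tr(A)λ + det(A) = λ² - 4λ + 4
λ² - 4λ + 4 = (λ - 2)²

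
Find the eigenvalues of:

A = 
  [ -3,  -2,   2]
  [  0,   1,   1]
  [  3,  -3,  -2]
Characteristic polynomial: det(λI - A) = λ³ + 4λ² - 2λ + 15
Testing integer divisors of the constant term: p(-5) = 0, so (λ + 5) is a factor:
p(λ) = (λ + 5)(λ² - λ + 3)
λ² - λ + 3 = 0  ⇒  λ = (1 ± √((-1)² - 4·(3)))/2 = (1 ± √(-11))/2
  = (1 + i√11)/2,  (1 - i√11)/2

λ = -5, (1 + i√11)/2, (1 - i√11)/2  (≈ -5, 0.5 + 1.658i, 0.5 - 1.658i)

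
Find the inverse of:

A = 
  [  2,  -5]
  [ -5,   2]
det(A) = (2)(2) - (-5)(-5) = -21
For a 2×2 matrix, A⁻¹ = (1/det(A)) · [[d, -b], [-c, a]]
    = (-1/21) · [[2, 5], [5, 2]]

A⁻¹ = 
  [-2/21, -5/21]
  [-5/21, -2/21]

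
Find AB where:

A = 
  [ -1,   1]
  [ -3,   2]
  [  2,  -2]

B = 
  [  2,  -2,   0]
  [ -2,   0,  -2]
A is 3×2 and B is 2×3, so AB is 3×3. Each entry is (row of A)·(column of B):
AB[1,1] = (-1)(2) + (1)(-2) = -4
AB[1,2] = (-1)(-2) + (1)(0) = 2
AB[1,3] = (-1)(0) + (1)(-2) = -2
AB[2,1] = (-3)(2) + (2)(-2) = -10
AB[2,2] = (-3)(-2) + (2)(0) = 6
AB[2,3] = (-3)(0) + (2)(-2) = -4
AB[3,1] = (2)(2) + (-2)(-2) = 8
AB[3,2] = (2)(-2) + (-2)(0) = -4
AB[3,3] = (2)(0) + (-2)(-2) = 4

AB = 
  [ -4,   2,  -2]
  [-10,   6,  -4]
  [  8,  -4,   4]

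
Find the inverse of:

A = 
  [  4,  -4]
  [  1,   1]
det(A) = (4)(1) - (-4)(1) = 8
For a 2×2 matrix, A⁻¹ = (1/det(A)) · [[d, -b], [-c, a]]
    = (1/8) · [[1, 4], [-1, 4]]

A⁻¹ = 
  [ 1/8,  1/2]
  [-1/8,  1/2]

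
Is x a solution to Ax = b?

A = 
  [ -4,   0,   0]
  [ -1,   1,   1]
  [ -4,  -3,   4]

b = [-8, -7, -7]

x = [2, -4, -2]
No

Ax = [-8, -8, -4] ≠ b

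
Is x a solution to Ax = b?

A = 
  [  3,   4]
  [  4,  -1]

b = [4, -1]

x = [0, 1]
Yes

Ax = [4, -1] = b ✓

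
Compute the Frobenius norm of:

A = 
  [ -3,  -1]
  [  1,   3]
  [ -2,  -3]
||A||_F = 5.745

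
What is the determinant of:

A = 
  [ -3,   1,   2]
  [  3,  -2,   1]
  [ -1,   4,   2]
Cofactor expansion along row 1:
det(A) = (-3)·((-2)(2) - (1)(4)) - (1)·((3)(2) - (1)(-1)) + (2)·((3)(4) - (-2)(-1))
  = (-3)(-8) - (1)(7) + (2)(10)
  = 37

det(A) = 37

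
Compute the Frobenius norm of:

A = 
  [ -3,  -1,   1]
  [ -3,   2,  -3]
||A||_F = 5.745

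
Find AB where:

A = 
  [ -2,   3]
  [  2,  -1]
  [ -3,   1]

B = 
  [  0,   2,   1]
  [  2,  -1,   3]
A is 3×2 and B is 2×3, so AB is 3×3. Each entry is (row of A)·(column of B):
AB[1,1] = (-2)(0) + (3)(2) = 6
AB[1,2] = (-2)(2) + (3)(-1) = -7
AB[1,3] = (-2)(1) + (3)(3) = 7
AB[2,1] = (2)(0) + (-1)(2) = -2
AB[2,2] = (2)(2) + (-1)(-1) = 5
AB[2,3] = (2)(1) + (-1)(3) = -1
AB[3,1] = (-3)(0) + (1)(2) = 2
AB[3,2] = (-3)(2) + (1)(-1) = -7
AB[3,3] = (-3)(1) + (1)(3) = 0

AB = 
  [  6,  -7,   7]
  [ -2,   5,  -1]
  [  2,  -7,   0]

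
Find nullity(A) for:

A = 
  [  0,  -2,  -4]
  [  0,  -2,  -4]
nullity(A) = 2

Row reduce:
R2 → R2 - (1)·R1
REF = 
  [  0,  -2,  -4]
  [  0,   0,   0]
Pivot columns: 2 → 1 pivot.
rank(A) = 1, so nullity(A) = 3 - 1 = 2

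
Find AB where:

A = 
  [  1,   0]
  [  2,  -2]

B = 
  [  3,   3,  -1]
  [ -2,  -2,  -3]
AB = 
  [  3,   3,  -1]
  [ 10,  10,   4]

A is 2×2 and B is 2×3, so AB is 2×3. Each entry is (row of A)·(column of B):
AB[1,1] = (1)(3) + (0)(-2) = 3
AB[1,2] = (1)(3) + (0)(-2) = 3
AB[1,3] = (1)(-1) + (0)(-3) = -1
AB[2,1] = (2)(3) + (-2)(-2) = 10
AB[2,2] = (2)(3) + (-2)(-2) = 10
AB[2,3] = (2)(-1) + (-2)(-3) = 4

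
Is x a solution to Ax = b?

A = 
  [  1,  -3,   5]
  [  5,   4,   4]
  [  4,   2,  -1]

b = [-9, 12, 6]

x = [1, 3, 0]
No

Ax = [-8, 17, 10] ≠ b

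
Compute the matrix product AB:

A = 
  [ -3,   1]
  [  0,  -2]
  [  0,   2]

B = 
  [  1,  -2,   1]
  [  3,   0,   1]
A is 3×2 and B is 2×3, so AB is 3×3. Each entry is (row of A)·(column of B):
AB[1,1] = (-3)(1) + (1)(3) = 0
AB[1,2] = (-3)(-2) + (1)(0) = 6
AB[1,3] = (-3)(1) + (1)(1) = -2
AB[2,1] = (0)(1) + (-2)(3) = -6
AB[2,2] = (0)(-2) + (-2)(0) = 0
AB[2,3] = (0)(1) + (-2)(1) = -2
AB[3,1] = (0)(1) + (2)(3) = 6
AB[3,2] = (0)(-2) + (2)(0) = 0
AB[3,3] = (0)(1) + (2)(1) = 2

AB = 
  [  0,   6,  -2]
  [ -6,   0,  -2]
  [  6,   0,   2]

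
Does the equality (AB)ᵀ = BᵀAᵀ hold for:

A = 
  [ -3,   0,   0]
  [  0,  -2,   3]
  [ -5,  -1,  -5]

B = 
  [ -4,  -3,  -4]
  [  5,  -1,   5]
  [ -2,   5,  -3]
Yes

(AB)ᵀ = 
  [ 12, -16,  25]
  [  9,  17,  -9]
  [ 12, -19,  30]

BᵀAᵀ = 
  [ 12, -16,  25]
  [  9,  17,  -9]
  [ 12, -19,  30]

Both sides are equal — this is the standard identity (AB)ᵀ = BᵀAᵀ, which holds for all A, B.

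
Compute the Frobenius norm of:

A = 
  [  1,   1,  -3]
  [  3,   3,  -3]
||A||_F = 6.164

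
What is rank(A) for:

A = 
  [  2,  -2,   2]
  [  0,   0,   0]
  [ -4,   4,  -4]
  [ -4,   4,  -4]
rank(A) = 1

Row reduce:
R3 → R3 + (2)·R1
R4 → R4 + (2)·R1
REF = 
  [  2,  -2,   2]
  [  0,   0,   0]
  [  0,   0,   0]
  [  0,   0,   0]
Pivot columns: 1 → 1 pivot.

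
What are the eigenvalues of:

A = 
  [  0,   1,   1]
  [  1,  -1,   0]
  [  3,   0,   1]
λ = -2, 1 + √2, 1 - √2  (≈ -2, 2.414, -0.4142)

Characteristic polynomial: det(λI - A) = λ³ - 5λ - 2
Testing integer divisors of the constant term: p(-2) = 0, so (λ + 2) is a factor:
p(λ) = (λ + 2)(λ² - 2λ - 1)
λ² - 2λ - 1 = 0  ⇒  λ = (2 ± √((-2)² - 4·(-1)))/2 = (2 ± √(8))/2
  = 1 + √2,  1 - √2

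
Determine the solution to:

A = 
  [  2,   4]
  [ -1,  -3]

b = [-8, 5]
x = [-2, -1]

Row reduce the augmented matrix [A|b]:
R2 → R2 + (1/2)·R1
REF = 
  [  2,   4,  -8]
  [  0,  -1,   1]

Back-substitution:
x₂ = 1 / (-1) = -1
x₁ = (-8 - (4)(-1)) / 2 = -2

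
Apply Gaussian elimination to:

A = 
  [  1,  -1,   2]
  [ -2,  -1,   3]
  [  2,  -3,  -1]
Row operations:
R2 → R2 + (2)·R1
R3 → R3 - (2)·R1
R3 → R3 - (1/3)·R2

Resulting echelon form:
REF = 
  [    1,    -1,     2]
  [    0,    -3,     7]
  [    0,     0, -22/3]

Rank = 3 (number of non-zero pivot rows).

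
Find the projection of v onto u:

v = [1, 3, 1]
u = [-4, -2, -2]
v·u = (1)(-4) + (3)(-2) + (1)(-2) = -12
u·u = (-4)² + (-2)² + (-2)² = 24
proj_u(v) = (v·u / u·u) × u = (-12/24) × u = (-1/2) × u

proj_u(v) = [2, 1, 1]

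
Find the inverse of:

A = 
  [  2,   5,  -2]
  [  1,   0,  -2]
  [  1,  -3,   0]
det(A) = (2)·((0)(0) - (-2)(-3)) - (5)·((1)(0) - (-2)(1)) + (-2)·((1)(-3) - (0)(1))
  = (2)(-6) - (5)(2) + (-2)(-3)
  = -16
det(A) = -16 ≠ 0, so A is invertible.

Cofactors Cᵢⱼ = (-1)ⁱ⁺ʲ·Mᵢⱼ:
C = 
  [ -6,  -2,  -3]
  [  6,   2,  11]
  [-10,   2,  -5]

adj(A) = Cᵀ:
adj(A) = 
  [ -6,   6, -10]
  [ -2,   2,   2]
  [ -3,  11,  -5]

A⁻¹ = (-1/16) · adj(A):
A⁻¹ = 
  [   3/8,   -3/8,    5/8]
  [   1/8,   -1/8,   -1/8]
  [  3/16, -11/16,   5/16]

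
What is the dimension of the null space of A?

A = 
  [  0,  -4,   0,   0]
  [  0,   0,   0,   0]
nullity(A) = 3

Row reduce:
(no row operations needed)
REF = 
  [  0,  -4,   0,   0]
  [  0,   0,   0,   0]
Pivot columns: 2 → 1 pivot.
rank(A) = 1, so nullity(A) = 4 - 1 = 3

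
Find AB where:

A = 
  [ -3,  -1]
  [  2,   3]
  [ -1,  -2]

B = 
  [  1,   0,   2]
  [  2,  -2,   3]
A is 3×2 and B is 2×3, so AB is 3×3. Each entry is (row of A)·(column of B):
AB[1,1] = (-3)(1) + (-1)(2) = -5
AB[1,2] = (-3)(0) + (-1)(-2) = 2
AB[1,3] = (-3)(2) + (-1)(3) = -9
AB[2,1] = (2)(1) + (3)(2) = 8
AB[2,2] = (2)(0) + (3)(-2) = -6
AB[2,3] = (2)(2) + (3)(3) = 13
AB[3,1] = (-1)(1) + (-2)(2) = -5
AB[3,2] = (-1)(0) + (-2)(-2) = 4
AB[3,3] = (-1)(2) + (-2)(3) = -8

AB = 
  [ -5,   2,  -9]
  [  8,  -6,  13]
  [ -5,   4,  -8]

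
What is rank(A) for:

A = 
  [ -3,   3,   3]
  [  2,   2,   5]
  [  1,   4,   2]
Row reduce:
R2 → R2 + (2/3)·R1
R3 → R3 + (1/3)·R1
R3 → R3 - (5/4)·R2
REF = 
  [   -3,     3,     3]
  [    0,     4,     7]
  [    0,     0, -23/4]
Pivot columns: 1, 2, 3 → 3 pivots.

rank(A) = 3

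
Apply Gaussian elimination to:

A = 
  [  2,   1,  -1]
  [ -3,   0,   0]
Row operations:
R2 → R2 + (3/2)·R1

Resulting echelon form:
REF = 
  [   2,    1,   -1]
  [   0,  3/2, -3/2]

Rank = 2 (number of non-zero pivot rows).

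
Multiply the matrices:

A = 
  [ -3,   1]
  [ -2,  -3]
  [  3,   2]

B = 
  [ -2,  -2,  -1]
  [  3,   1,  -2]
AB = 
  [  9,   7,   1]
  [ -5,   1,   8]
  [  0,  -4,  -7]

A is 3×2 and B is 2×3, so AB is 3×3. Each entry is (row of A)·(column of B):
AB[1,1] = (-3)(-2) + (1)(3) = 9
AB[1,2] = (-3)(-2) + (1)(1) = 7
AB[1,3] = (-3)(-1) + (1)(-2) = 1
AB[2,1] = (-2)(-2) + (-3)(3) = -5
AB[2,2] = (-2)(-2) + (-3)(1) = 1
AB[2,3] = (-2)(-1) + (-3)(-2) = 8
AB[3,1] = (3)(-2) + (2)(3) = 0
AB[3,2] = (3)(-2) + (2)(1) = -4
AB[3,3] = (3)(-1) + (2)(-2) = -7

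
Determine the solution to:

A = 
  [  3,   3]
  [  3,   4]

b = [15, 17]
x = [3, 2]

Row reduce the augmented matrix [A|b]:
R2 → R2 - (1)·R1
REF = 
  [  3,   3,  15]
  [  0,   1,   2]

Back-substitution:
x₂ = 2 / 1 = 2
x₁ = (15 - (3)(2)) / 3 = 3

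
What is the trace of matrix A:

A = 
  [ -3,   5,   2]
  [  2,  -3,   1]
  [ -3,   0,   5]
-1

tr(A) = -3 + -3 + 5 = -1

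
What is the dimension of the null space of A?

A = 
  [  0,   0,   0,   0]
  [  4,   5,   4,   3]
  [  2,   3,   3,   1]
nullity(A) = 2

Row reduce:
Swap R1 ↔ R2
R3 → R3 - (1/2)·R1
Swap R2 ↔ R3
REF = 
  [   4,    5,    4,    3]
  [   0,  1/2,    1, -1/2]
  [   0,    0,    0,    0]
Pivot columns: 1, 2 → 2 pivots.
rank(A) = 2, so nullity(A) = 4 - 2 = 2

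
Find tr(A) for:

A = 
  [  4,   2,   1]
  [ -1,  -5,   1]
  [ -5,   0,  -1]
-2

tr(A) = 4 + -5 + -1 = -2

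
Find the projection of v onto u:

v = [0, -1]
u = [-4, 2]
v·u = (0)(-4) + (-1)(2) = -2
u·u = (-4)² + (2)² = 20
proj_u(v) = (v·u / u·u) × u = (-2/20) × u = (-1/10) × u

proj_u(v) = [2/5, -1/5]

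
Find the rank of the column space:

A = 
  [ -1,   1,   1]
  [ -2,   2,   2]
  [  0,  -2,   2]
Row reduce:
R2 → R2 - (2)·R1
Swap R2 ↔ R3
REF = 
  [ -1,   1,   1]
  [  0,  -2,   2]
  [  0,   0,   0]
Pivot columns: 1, 2 → 2 pivots.
dim(Col(A)) = number of pivot columns = 2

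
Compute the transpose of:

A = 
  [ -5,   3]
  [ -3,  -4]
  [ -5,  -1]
Aᵀ = 
  [ -5,  -3,  -5]
  [  3,  -4,  -1]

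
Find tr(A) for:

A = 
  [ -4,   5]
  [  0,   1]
-3

tr(A) = -4 + 1 = -3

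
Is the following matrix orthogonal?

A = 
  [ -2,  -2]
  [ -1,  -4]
No

AᵀA = 
  [  5,   8]
  [  8,  20]
≠ I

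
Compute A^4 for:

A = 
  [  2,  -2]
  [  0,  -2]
A^4 = 
  [ 16,   0]
  [  0,  16]

A² = A·A:
A²[1,1] = (2)(2) + (-2)(0) = 4
A²[1,2] = (2)(-2) + (-2)(-2) = 0
A²[2,1] = (0)(2) + (-2)(0) = 0
A²[2,2] = (0)(-2) + (-2)(-2) = 4
A² = 
  [  4,   0]
  [  0,   4]

A^3 = A^2·A:
A^3[1,1] = (4)(2) + (0)(0) = 8
A^3[1,2] = (4)(-2) + (0)(-2) = -8
A^3[2,1] = (0)(2) + (4)(0) = 0
A^3[2,2] = (0)(-2) + (4)(-2) = -8
A^3 = 
  [  8,  -8]
  [  0,  -8]

A^4 = A^3·A:
A^4[1,1] = (8)(2) + (-8)(0) = 16
A^4[1,2] = (8)(-2) + (-8)(-2) = 0
A^4[2,1] = (0)(2) + (-8)(0) = 0
A^4[2,2] = (0)(-2) + (-8)(-2) = 16
A^4 = 
  [ 16,   0]
  [  0,  16]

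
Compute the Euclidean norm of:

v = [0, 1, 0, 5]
5.099

||v||₂ = √((0)² + (1)² + (0)² + (5)²) = √26 = 5.099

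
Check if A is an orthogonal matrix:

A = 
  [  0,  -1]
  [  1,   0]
Yes

AᵀA = 
  [  1,   0]
  [  0,   1]
= I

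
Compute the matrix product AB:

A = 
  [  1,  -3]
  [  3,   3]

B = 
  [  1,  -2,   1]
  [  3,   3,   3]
A is 2×2 and B is 2×3, so AB is 2×3. Each entry is (row of A)·(column of B):
AB[1,1] = (1)(1) + (-3)(3) = -8
AB[1,2] = (1)(-2) + (-3)(3) = -11
AB[1,3] = (1)(1) + (-3)(3) = -8
AB[2,1] = (3)(1) + (3)(3) = 12
AB[2,2] = (3)(-2) + (3)(3) = 3
AB[2,3] = (3)(1) + (3)(3) = 12

AB = 
  [ -8, -11,  -8]
  [ 12,   3,  12]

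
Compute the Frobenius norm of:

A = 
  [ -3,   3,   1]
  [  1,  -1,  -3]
||A||_F = 5.477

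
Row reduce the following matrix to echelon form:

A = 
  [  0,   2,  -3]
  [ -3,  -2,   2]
Row operations:
Swap R1 ↔ R2

Resulting echelon form:
REF = 
  [ -3,  -2,   2]
  [  0,   2,  -3]

Rank = 2 (number of non-zero pivot rows).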